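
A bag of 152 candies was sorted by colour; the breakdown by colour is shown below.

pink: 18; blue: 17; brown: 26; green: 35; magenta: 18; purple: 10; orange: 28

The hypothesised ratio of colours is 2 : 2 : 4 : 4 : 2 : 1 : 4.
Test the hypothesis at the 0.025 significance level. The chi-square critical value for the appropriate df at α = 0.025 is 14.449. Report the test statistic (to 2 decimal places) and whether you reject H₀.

Ratio total = 19. Expected counts: 152×2/19 = 16, 152×2/19 = 16, 152×4/19 = 32, 152×4/19 = 32, 152×2/19 = 16, 152×1/19 = 8, 152×4/19 = 32.
χ² = (18−16)²/16 + (17−16)²/16 + (26−32)²/32 + (35−32)²/32 + (18−16)²/16 + (10−8)²/8 + (28−32)²/32
   = 0.250 + 0.063 + 1.125 + 0.281 + 0.250 + 0.500 + 0.500
Sum = 2.97
df = 6. Since 2.97 < 14.449, we do not reject H₀.

2.97; do not reject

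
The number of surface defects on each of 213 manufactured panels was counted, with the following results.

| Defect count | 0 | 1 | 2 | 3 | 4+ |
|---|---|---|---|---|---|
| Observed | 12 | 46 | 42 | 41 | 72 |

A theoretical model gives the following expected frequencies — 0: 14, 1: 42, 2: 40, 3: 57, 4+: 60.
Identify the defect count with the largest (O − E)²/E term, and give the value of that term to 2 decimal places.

3, 4.49

0: (12 − 14)²/14 = 4/14 = 0.286
1: (46 − 42)²/42 = 16/42 = 0.381
2: (42 − 40)²/40 = 4/40 = 0.100
3: (41 − 57)²/57 = 256/57 = 4.491
4+: (72 − 60)²/60 = 144/60 = 2.400
The largest term is for 3: 4.49.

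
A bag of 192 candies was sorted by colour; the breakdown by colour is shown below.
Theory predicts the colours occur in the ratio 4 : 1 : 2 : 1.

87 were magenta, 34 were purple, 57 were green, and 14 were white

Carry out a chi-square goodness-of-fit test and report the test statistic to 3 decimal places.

Ratio total = 8. Expected counts: 192×4/8 = 96, 192×1/8 = 24, 192×2/8 = 48, 192×1/8 = 24.
cat          O        E   (O−E)²/E
magenta     87       96     0.8438
purple      34       24     4.1667
green       57       48     1.6875
white       14       24     4.1667
Sum = 10.865

10.865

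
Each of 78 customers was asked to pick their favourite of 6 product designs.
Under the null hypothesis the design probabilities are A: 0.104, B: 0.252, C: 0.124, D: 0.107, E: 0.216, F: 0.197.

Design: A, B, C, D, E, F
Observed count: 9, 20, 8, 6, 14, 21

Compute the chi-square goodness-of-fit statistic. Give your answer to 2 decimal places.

Expected counts E_i = n·p_i: 78×0.104 = 8.112, 78×0.252 = 19.656, 78×0.124 = 9.672, 78×0.107 = 8.346, 78×0.216 = 16.848, 78×0.197 = 15.366.
A: (9 − 8.112)²/8.112 = 0.788544/8.112 = 0.097
B: (20 − 19.656)²/19.656 = 0.118336/19.656 = 0.006
C: (8 − 9.672)²/9.672 = 2.795584/9.672 = 0.289
D: (6 − 8.346)²/8.346 = 5.503716/8.346 = 0.659
E: (14 − 16.848)²/16.848 = 8.111104/16.848 = 0.481
F: (21 − 15.366)²/15.366 = 31.741956/15.366 = 2.066
Sum = 3.60

3.60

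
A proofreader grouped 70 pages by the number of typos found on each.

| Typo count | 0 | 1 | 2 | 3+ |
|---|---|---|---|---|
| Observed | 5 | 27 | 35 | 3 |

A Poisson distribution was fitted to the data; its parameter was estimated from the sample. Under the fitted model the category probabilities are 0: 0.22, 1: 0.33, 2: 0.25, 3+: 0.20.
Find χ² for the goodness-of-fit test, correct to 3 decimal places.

33.825

Expected counts E_i = n·p_i: 70×0.22 = 15.4, 70×0.33 = 23.1, 70×0.25 = 17.5, 70×0.20 = 14.
0: (5 − 15.4)²/15.4 = 108.16/15.4 = 7.0234
1: (27 − 23.1)²/23.1 = 15.21/23.1 = 0.6584
2: (35 − 17.5)²/17.5 = 306.25/17.5 = 17.5000
3+: (3 − 14)²/14 = 121/14 = 8.6429
Sum = 33.825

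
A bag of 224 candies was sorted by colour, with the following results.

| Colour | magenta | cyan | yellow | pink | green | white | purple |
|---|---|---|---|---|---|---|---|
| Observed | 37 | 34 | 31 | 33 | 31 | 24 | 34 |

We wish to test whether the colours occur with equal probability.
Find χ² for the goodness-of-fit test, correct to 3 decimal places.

Under H₀ each category has probability 1/7, so each expected count is 224/7 = 32.
χ² = (37−32)²/32 + (34−32)²/32 + (31−32)²/32 + (33−32)²/32 + (31−32)²/32 + (24−32)²/32 + (34−32)²/32
   = 0.7813 + 0.1250 + 0.0313 + 0.0313 + 0.0313 + 2.0000 + 0.1250
Sum = 3.125

3.125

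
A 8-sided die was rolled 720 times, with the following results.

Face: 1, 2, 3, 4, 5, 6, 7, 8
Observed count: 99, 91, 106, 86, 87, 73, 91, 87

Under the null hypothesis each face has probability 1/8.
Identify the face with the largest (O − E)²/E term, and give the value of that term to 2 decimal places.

6, 3.21

Expected count for each of the 8 categories: 720/8 = 90.
cat         O        E   (O−E)²/E
1          99       90      0.900
2          91       90      0.011
3         106       90      2.844
4          86       90      0.178
5          87       90      0.100
6          73       90      3.211
7          91       90      0.011
8          87       90      0.100
The largest term is for 6: 3.21.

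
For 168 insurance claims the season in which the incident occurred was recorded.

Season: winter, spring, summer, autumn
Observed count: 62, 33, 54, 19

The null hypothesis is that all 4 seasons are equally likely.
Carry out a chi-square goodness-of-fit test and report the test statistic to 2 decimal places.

27.48

Under H₀ each category has probability 1/4, so each expected count is 168/4 = 42.
χ² = (62−42)²/42 + (33−42)²/42 + (54−42)²/42 + (19−42)²/42
   = 9.524 + 1.929 + 3.429 + 12.595
Sum = 27.48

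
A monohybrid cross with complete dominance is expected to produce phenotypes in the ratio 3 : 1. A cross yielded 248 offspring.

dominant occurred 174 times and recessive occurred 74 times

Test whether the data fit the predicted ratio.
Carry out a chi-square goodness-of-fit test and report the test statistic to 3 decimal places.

3.097

Ratio total = 4. Expected counts: 248×3/4 = 186, 248×1/4 = 62.
cat            O        E   (O−E)²/E
dominant     174      186     0.7742
recessive     74       62     2.3226
Sum = 3.097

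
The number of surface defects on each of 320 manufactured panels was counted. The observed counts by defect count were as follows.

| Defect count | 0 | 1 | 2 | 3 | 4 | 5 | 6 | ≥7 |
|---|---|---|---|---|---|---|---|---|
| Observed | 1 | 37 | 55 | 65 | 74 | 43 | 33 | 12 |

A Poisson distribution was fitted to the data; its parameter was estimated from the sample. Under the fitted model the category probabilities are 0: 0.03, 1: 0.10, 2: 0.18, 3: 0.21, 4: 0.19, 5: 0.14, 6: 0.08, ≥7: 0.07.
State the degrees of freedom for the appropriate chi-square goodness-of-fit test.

6

There are k = 8 categories and 1 parameter estimated from the data, so df = 8 − 1 − 1 = 6.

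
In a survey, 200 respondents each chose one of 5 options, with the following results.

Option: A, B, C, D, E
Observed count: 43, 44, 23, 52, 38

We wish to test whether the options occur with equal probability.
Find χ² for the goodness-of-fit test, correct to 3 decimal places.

11.550

Expected count for each of the 5 categories: 200/5 = 40.
χ² = (43−40)²/40 + (44−40)²/40 + (23−40)²/40 + (52−40)²/40 + (38−40)²/40
   = 0.2250 + 0.4000 + 7.2250 + 3.6000 + 0.1000
Sum = 11.550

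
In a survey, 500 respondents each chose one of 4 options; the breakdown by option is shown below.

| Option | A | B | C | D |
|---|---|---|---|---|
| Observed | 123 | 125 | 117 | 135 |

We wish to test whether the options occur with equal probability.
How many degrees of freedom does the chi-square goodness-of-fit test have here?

There are k = 4 categories and no parameters were estimated from the data, so df = 4 − 1 = 3.

3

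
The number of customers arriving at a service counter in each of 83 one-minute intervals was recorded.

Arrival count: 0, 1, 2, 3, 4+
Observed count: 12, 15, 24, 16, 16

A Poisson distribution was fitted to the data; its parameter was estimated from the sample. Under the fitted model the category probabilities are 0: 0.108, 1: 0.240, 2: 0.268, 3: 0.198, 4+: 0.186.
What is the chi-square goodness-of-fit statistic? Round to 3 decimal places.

Expected counts E_i = n·p_i: 83×0.108 = 8.964, 83×0.240 = 19.92, 83×0.268 = 22.244, 83×0.198 = 16.434, 83×0.186 = 15.438.
cat         O        E   (O−E)²/E
0          12    8.964     1.0283
1          15    19.92     1.2152
2          24   22.244     0.1386
3          16   16.434     0.0115
4+         16   15.438     0.0205
Sum = 2.414

2.414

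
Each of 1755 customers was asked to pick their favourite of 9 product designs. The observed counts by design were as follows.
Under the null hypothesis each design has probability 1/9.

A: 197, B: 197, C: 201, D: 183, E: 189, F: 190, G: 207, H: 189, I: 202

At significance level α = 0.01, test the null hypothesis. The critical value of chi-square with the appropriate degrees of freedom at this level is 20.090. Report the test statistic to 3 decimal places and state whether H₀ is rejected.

Expected count for each of the 9 categories: 1755/9 = 195.
A: (197 − 195)²/195 = 4/195 = 0.0205
B: (197 − 195)²/195 = 4/195 = 0.0205
C: (201 − 195)²/195 = 36/195 = 0.1846
D: (183 − 195)²/195 = 144/195 = 0.7385
E: (189 − 195)²/195 = 36/195 = 0.1846
F: (190 − 195)²/195 = 25/195 = 0.1282
G: (207 − 195)²/195 = 144/195 = 0.7385
H: (189 − 195)²/195 = 36/195 = 0.1846
I: (202 − 195)²/195 = 49/195 = 0.2513
Sum = 2.451
df = 8. Since 2.451 < 20.090, we do not reject H₀.

2.451; do not reject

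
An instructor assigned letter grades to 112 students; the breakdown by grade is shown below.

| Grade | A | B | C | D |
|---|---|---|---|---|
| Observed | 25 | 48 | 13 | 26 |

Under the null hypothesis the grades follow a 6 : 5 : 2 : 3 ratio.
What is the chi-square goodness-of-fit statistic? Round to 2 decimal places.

Ratio total = 16. Expected counts: 112×6/16 = 42, 112×5/16 = 35, 112×2/16 = 14, 112×3/16 = 21.
cat         O        E   (O−E)²/E
A          25       42      6.881
B          48       35      4.829
C          13       14      0.071
D          26       21      1.190
Sum = 12.97

12.97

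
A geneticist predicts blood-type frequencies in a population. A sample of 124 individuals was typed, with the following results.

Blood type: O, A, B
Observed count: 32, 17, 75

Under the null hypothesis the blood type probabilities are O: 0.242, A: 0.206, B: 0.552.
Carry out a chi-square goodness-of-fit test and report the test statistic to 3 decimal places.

Expected counts E_i = n·p_i: 124×0.242 = 30.008, 124×0.206 = 25.544, 124×0.552 = 68.448.
O: (32 − 30.008)²/30.008 = 3.968064/30.008 = 0.1322
A: (17 − 25.544)²/25.544 = 72.999936/25.544 = 2.8578
B: (75 − 68.448)²/68.448 = 42.928704/68.448 = 0.6272
Sum = 3.617

3.617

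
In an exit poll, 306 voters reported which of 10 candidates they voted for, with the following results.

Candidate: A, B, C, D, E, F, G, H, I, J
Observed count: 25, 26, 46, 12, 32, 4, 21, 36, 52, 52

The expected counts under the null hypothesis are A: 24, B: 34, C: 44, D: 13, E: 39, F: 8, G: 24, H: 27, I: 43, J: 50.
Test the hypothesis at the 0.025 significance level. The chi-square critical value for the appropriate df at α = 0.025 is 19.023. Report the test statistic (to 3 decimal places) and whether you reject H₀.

10.687; do not reject

cat         O        E   (O−E)²/E
A          25       24     0.0417
B          26       34     1.8824
C          46       44     0.0909
D          12       13     0.0769
E          32       39     1.2564
F           4        8     2.0000
G          21       24     0.3750
H          36       27     3.0000
I          52       43     1.8837
J          52       50     0.0800
Sum = 10.687
df = 9. Since 10.687 < 19.023, we do not reject H₀.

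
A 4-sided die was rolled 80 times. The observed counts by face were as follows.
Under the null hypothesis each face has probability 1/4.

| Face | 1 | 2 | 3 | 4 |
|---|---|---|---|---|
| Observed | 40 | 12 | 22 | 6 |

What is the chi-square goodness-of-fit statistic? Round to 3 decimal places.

33.200

Expected count for each of the 4 categories: 80/4 = 20.
cat         O        E   (O−E)²/E
1          40       20    20.0000
2          12       20     3.2000
3          22       20     0.2000
4           6       20     9.8000
Sum = 33.200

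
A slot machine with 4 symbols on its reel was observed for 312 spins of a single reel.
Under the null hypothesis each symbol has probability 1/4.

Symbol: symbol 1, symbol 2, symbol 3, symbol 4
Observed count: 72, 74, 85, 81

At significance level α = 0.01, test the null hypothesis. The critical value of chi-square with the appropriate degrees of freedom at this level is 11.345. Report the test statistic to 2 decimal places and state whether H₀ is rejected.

1.41; do not reject

Expected count for each of the 4 categories: 312/4 = 78.
cat           O        E   (O−E)²/E
symbol 1     72       78      0.462
symbol 2     74       78      0.205
symbol 3     85       78      0.628
symbol 4     81       78      0.115
Sum = 1.41
df = 3. Since 1.41 < 11.345, we do not reject H₀.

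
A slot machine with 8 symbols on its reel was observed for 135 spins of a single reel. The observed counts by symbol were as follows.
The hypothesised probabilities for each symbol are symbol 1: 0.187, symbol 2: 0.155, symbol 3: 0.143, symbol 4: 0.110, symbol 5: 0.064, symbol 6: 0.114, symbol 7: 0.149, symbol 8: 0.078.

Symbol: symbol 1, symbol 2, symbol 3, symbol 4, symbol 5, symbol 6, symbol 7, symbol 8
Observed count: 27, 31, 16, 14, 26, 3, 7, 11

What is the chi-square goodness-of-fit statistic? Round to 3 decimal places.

Expected counts E_i = n·p_i: 135×0.187 = 25.245, 135×0.155 = 20.925, 135×0.143 = 19.305, 135×0.110 = 14.85, 135×0.064 = 8.64, 135×0.114 = 15.39, 135×0.149 = 20.115, 135×0.078 = 10.53.
symbol 1: (27 − 25.245)²/25.245 = 3.080025/25.245 = 0.1220
symbol 2: (31 − 20.925)²/20.925 = 101.505625/20.925 = 4.8509
symbol 3: (16 − 19.305)²/19.305 = 10.923025/19.305 = 0.5658
symbol 4: (14 − 14.85)²/14.85 = 0.7225/14.85 = 0.0487
symbol 5: (26 − 8.64)²/8.64 = 301.3696/8.64 = 34.8807
symbol 6: (3 − 15.39)²/15.39 = 153.5121/15.39 = 9.9748
symbol 7: (7 − 20.115)²/20.115 = 172.003225/20.115 = 8.5510
symbol 8: (11 − 10.53)²/10.53 = 0.2209/10.53 = 0.0210
Sum = 59.015

59.015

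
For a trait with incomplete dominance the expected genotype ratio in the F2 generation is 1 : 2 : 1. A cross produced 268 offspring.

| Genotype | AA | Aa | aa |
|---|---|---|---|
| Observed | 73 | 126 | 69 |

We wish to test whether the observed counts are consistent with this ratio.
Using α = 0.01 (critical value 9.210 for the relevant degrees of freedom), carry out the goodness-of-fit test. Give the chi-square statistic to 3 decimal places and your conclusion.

Ratio total = 4. Expected counts: 268×1/4 = 67, 268×2/4 = 134, 268×1/4 = 67.
χ² = (73−67)²/67 + (126−134)²/134 + (69−67)²/67
   = 0.5373 + 0.4776 + 0.0597
Sum = 1.075
df = 2. Since 1.075 < 9.210, we do not reject H₀.

1.075; do not reject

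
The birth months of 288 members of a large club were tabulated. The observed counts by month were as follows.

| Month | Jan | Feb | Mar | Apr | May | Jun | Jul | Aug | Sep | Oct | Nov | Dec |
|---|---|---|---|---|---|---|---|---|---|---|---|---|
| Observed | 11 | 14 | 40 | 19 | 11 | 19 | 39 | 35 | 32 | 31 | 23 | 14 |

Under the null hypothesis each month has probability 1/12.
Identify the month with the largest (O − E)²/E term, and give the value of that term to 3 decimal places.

Mar, 10.667

Under H₀ each category has probability 1/12, so each expected count is 288/12 = 24.
cat         O        E   (O−E)²/E
Jan        11       24     7.0417
Feb        14       24     4.1667
Mar        40       24    10.6667
Apr        19       24     1.0417
May        11       24     7.0417
Jun        19       24     1.0417
Jul        39       24     9.3750
Aug        35       24     5.0417
Sep        32       24     2.6667
Oct        31       24     2.0417
Nov        23       24     0.0417
Dec        14       24     4.1667
The largest term is for Mar: 10.667.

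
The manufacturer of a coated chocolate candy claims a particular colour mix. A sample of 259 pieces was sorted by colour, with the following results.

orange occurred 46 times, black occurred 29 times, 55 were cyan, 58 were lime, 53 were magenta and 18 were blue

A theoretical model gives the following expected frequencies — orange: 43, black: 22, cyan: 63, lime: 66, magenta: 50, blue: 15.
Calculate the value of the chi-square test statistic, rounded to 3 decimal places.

cat          O        E   (O−E)²/E
orange      46       43     0.2093
black       29       22     2.2273
cyan        55       63     1.0159
lime        58       66     0.9697
magenta     53       50     0.1800
blue        18       15     0.6000
Sum = 5.202

5.202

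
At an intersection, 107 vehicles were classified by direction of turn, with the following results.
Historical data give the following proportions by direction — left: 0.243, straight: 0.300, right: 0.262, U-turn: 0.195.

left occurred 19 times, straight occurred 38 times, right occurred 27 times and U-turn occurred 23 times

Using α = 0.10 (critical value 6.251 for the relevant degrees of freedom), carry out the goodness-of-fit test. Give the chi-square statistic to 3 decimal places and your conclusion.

3.226; do not reject

Expected counts E_i = n·p_i: 107×0.243 = 26.001, 107×0.300 = 32.1, 107×0.262 = 28.034, 107×0.195 = 20.865.
cat           O        E   (O−E)²/E
left         19   26.001     1.8851
straight     38     32.1     1.0844
right        27   28.034     0.0381
U-turn       23   20.865     0.2185
Sum = 3.226
df = 3. Since 3.226 < 6.251, we do not reject H₀.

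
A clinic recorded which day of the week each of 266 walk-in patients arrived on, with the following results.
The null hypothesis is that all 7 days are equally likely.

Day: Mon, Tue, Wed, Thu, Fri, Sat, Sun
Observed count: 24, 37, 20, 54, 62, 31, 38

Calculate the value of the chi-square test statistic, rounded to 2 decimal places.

Under H₀ each category has probability 1/7, so each expected count is 266/7 = 38.
cat         O        E   (O−E)²/E
Mon        24       38      5.158
Tue        37       38      0.026
Wed        20       38      8.526
Thu        54       38      6.737
Fri        62       38     15.158
Sat        31       38      1.289
Sun        38       38      0.000
Sum = 36.89

36.89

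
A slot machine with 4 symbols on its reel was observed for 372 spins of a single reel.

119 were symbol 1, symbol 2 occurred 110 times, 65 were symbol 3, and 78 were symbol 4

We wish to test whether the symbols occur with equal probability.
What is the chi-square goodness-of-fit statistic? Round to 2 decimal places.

21.23

Under H₀ each category has probability 1/4, so each expected count is 372/4 = 93.
χ² = (119−93)²/93 + (110−93)²/93 + (65−93)²/93 + (78−93)²/93
   = 7.269 + 3.108 + 8.430 + 2.419
Sum = 21.23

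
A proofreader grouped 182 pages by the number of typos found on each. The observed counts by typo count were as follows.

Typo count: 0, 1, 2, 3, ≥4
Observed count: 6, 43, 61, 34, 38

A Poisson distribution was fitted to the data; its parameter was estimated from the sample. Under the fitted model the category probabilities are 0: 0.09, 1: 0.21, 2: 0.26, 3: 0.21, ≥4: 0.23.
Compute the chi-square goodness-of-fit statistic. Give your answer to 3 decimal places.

11.952

Expected counts E_i = n·p_i: 182×0.09 = 16.38, 182×0.21 = 38.22, 182×0.26 = 47.32, 182×0.21 = 38.22, 182×0.23 = 41.86.
cat         O        E   (O−E)²/E
0           6    16.38     6.5778
1          43    38.22     0.5978
2          61    47.32     3.9548
3          34    38.22     0.4659
≥4         38    41.86     0.3559
Sum = 11.952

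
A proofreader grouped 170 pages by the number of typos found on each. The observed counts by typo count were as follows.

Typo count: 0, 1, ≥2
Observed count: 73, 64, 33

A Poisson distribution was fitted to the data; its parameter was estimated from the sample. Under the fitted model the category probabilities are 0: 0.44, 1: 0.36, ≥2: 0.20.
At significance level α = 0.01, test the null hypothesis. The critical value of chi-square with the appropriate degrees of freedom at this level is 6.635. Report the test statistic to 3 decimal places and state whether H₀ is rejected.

Expected counts E_i = n·p_i: 170×0.44 = 74.8, 170×0.36 = 61.2, 170×0.20 = 34.
cat         O        E   (O−E)²/E
0          73     74.8     0.0433
1          64     61.2     0.1281
≥2         33       34     0.0294
Sum = 0.201
df = 1. Since 0.201 < 6.635, we do not reject H₀.

0.201; do not reject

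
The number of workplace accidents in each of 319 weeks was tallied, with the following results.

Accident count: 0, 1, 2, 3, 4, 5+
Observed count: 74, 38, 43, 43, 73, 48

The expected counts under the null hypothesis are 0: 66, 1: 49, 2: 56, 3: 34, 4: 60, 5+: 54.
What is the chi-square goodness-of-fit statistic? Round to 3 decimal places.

12.323

cat         O        E   (O−E)²/E
0          74       66     0.9697
1          38       49     2.4694
2          43       56     3.0179
3          43       34     2.3824
4          73       60     2.8167
5+         48       54     0.6667
Sum = 12.323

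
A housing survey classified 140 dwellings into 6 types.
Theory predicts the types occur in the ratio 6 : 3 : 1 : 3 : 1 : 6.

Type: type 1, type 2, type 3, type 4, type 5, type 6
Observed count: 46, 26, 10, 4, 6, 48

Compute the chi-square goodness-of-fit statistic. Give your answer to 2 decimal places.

Ratio total = 20. Expected counts: 140×6/20 = 42, 140×3/20 = 21, 140×1/20 = 7, 140×3/20 = 21, 140×1/20 = 7, 140×6/20 = 42.
χ² = (46−42)²/42 + (26−21)²/21 + (10−7)²/7 + (4−21)²/21 + (6−7)²/7 + (48−42)²/42
   = 0.381 + 1.190 + 1.286 + 13.762 + 0.143 + 0.857
Sum = 17.62

17.62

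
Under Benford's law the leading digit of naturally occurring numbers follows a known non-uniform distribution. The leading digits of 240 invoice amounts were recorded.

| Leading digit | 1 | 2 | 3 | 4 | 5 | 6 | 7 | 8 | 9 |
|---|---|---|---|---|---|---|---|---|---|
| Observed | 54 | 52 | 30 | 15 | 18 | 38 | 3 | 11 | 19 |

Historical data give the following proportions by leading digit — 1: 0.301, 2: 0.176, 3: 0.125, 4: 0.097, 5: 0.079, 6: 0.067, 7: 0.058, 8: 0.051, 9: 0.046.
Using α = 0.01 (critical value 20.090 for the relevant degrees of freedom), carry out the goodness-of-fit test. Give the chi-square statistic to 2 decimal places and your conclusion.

54.17; reject

Expected counts E_i = n·p_i: 240×0.301 = 72.24, 240×0.176 = 42.24, 240×0.125 = 30, 240×0.097 = 23.28, 240×0.079 = 18.96, 240×0.067 = 16.08, 240×0.058 = 13.92, 240×0.051 = 12.24, 240×0.046 = 11.04.
1: (54 − 72.24)²/72.24 = 332.6976/72.24 = 4.605
2: (52 − 42.24)²/42.24 = 95.2576/42.24 = 2.255
3: (30 − 30)²/30 = 0/30 = 0.000
4: (15 − 23.28)²/23.28 = 68.5584/23.28 = 2.945
5: (18 − 18.96)²/18.96 = 0.9216/18.96 = 0.049
6: (38 − 16.08)²/16.08 = 480.4864/16.08 = 29.881
7: (3 − 13.92)²/13.92 = 119.2464/13.92 = 8.567
8: (11 − 12.24)²/12.24 = 1.5376/12.24 = 0.126
9: (19 − 11.04)²/11.04 = 63.3616/11.04 = 5.739
Sum = 54.17
df = 8. Since 54.17 > 20.090, we reject H₀.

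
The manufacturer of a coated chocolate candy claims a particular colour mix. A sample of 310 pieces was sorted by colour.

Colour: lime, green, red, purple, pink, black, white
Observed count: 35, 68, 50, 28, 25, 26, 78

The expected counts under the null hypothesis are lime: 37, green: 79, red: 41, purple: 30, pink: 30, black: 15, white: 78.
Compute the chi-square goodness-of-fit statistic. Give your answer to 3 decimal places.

12.649

cat         O        E   (O−E)²/E
lime       35       37     0.1081
green      68       79     1.5316
red        50       41     1.9756
purple     28       30     0.1333
pink       25       30     0.8333
black      26       15     8.0667
white      78       78     0.0000
Sum = 12.649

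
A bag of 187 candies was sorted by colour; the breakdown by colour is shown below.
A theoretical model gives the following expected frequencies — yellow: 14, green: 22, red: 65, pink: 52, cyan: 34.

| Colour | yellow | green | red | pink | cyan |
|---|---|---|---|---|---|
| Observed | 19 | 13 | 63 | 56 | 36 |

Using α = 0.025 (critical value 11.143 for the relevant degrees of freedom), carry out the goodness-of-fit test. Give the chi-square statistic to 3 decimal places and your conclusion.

χ² = (19−14)²/14 + (13−22)²/22 + (63−65)²/65 + (56−52)²/52 + (36−34)²/34
   = 1.7857 + 3.6818 + 0.0615 + 0.3077 + 0.1176
Sum = 5.954
df = 4. Since 5.954 < 11.143, we do not reject H₀.

5.954; do not reject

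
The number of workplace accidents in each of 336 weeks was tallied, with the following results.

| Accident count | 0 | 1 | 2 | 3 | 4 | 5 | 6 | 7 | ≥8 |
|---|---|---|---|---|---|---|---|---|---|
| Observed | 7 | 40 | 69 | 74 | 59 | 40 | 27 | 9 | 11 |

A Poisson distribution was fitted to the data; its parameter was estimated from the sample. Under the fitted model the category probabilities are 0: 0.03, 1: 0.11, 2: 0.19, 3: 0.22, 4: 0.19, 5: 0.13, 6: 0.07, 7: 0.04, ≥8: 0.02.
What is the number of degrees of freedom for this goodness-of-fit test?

There are k = 9 categories and 1 parameter estimated from the data, so df = 9 − 1 − 1 = 7.

7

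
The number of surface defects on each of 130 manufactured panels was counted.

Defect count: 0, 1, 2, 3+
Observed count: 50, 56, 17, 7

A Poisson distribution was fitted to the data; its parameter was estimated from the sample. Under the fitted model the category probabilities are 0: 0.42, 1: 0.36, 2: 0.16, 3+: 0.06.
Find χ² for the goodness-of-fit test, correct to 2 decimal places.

2.97

Expected counts E_i = n·p_i: 130×0.42 = 54.6, 130×0.36 = 46.8, 130×0.16 = 20.8, 130×0.06 = 7.8.
cat         O        E   (O−E)²/E
0          50     54.6      0.388
1          56     46.8      1.809
2          17     20.8      0.694
3+          7      7.8      0.082
Sum = 2.97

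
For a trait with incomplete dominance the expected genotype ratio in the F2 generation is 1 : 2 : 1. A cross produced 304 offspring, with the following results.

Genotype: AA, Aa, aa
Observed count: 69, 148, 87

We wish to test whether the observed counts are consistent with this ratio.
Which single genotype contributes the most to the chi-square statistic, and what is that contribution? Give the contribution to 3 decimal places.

aa, 1.592

Ratio total = 4. Expected counts: 304×1/4 = 76, 304×2/4 = 152, 304×1/4 = 76.
AA: (69 − 76)²/76 = 49/76 = 0.6447
Aa: (148 − 152)²/152 = 16/152 = 0.1053
aa: (87 − 76)²/76 = 121/76 = 1.5921
The largest term is for aa: 1.592.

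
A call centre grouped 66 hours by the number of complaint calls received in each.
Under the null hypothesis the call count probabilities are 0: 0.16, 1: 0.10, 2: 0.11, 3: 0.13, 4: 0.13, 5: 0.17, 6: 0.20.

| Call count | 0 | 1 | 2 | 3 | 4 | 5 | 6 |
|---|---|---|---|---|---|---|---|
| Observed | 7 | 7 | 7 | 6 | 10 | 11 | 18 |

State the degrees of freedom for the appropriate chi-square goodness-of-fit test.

6

There are k = 7 categories and no parameters were estimated from the data, so df = 7 − 1 = 6.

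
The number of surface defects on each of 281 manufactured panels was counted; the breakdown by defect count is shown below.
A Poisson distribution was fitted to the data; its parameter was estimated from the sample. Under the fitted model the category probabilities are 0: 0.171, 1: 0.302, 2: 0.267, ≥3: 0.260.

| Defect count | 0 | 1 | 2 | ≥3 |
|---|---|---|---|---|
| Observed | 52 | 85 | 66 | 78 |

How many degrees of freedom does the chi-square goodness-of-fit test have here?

2

There are k = 4 categories and 1 parameter estimated from the data, so df = 4 − 1 − 1 = 2.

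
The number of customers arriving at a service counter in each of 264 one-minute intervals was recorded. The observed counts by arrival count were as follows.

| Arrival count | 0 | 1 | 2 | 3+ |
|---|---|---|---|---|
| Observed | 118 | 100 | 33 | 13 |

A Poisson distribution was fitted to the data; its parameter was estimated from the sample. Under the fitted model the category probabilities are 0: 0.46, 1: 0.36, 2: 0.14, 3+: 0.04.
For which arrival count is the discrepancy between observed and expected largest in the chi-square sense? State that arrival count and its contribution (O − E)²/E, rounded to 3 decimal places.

Expected counts E_i = n·p_i: 264×0.46 = 121.44, 264×0.36 = 95.04, 264×0.14 = 36.96, 264×0.04 = 10.56.
0: (118 − 121.44)²/121.44 = 11.8336/121.44 = 0.0974
1: (100 − 95.04)²/95.04 = 24.6016/95.04 = 0.2589
2: (33 − 36.96)²/36.96 = 15.6816/36.96 = 0.4243
3+: (13 − 10.56)²/10.56 = 5.9536/10.56 = 0.5638
The largest term is for 3+: 0.564.

3+, 0.564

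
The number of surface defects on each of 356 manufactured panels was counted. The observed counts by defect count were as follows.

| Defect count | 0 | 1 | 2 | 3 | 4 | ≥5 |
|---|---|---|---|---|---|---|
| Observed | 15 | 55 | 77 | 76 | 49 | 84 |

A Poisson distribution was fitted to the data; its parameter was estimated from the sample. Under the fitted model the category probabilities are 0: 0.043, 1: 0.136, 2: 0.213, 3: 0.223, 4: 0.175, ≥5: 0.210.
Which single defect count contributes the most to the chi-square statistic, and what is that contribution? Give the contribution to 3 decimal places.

Expected counts E_i = n·p_i: 356×0.043 = 15.308, 356×0.136 = 48.416, 356×0.213 = 75.828, 356×0.223 = 79.388, 356×0.175 = 62.3, 356×0.210 = 74.76.
cat         O        E   (O−E)²/E
0          15   15.308     0.0062
1          55   48.416     0.8953
2          77   75.828     0.0181
3          76   79.388     0.1446
4          49     62.3     2.8393
≥5         84    74.76     1.1420
The largest term is for 4: 2.839.

4, 2.839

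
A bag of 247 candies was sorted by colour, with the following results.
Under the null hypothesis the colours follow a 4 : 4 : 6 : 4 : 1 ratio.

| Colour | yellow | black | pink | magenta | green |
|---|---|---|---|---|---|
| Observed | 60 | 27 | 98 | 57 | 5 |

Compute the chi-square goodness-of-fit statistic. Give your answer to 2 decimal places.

23.78

Ratio total = 19. Expected counts: 247×4/19 = 52, 247×4/19 = 52, 247×6/19 = 78, 247×4/19 = 52, 247×1/19 = 13.
yellow: (60 − 52)²/52 = 64/52 = 1.231
black: (27 − 52)²/52 = 625/52 = 12.019
pink: (98 − 78)²/78 = 400/78 = 5.128
magenta: (57 − 52)²/52 = 25/52 = 0.481
green: (5 − 13)²/13 = 64/13 = 4.923
Sum = 23.78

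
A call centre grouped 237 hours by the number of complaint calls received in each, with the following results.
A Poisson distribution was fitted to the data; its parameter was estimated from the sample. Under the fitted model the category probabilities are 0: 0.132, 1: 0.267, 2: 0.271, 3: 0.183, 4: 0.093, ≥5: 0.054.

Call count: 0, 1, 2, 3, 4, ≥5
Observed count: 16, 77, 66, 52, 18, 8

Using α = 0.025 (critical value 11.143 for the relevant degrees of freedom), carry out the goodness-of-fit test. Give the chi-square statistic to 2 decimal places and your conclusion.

Expected counts E_i = n·p_i: 237×0.132 = 31.284, 237×0.267 = 63.279, 237×0.271 = 64.227, 237×0.183 = 43.371, 237×0.093 = 22.041, 237×0.054 = 12.798.
0: (16 − 31.284)²/31.284 = 233.600656/31.284 = 7.467
1: (77 − 63.279)²/63.279 = 188.265841/63.279 = 2.975
2: (66 − 64.227)²/64.227 = 3.143529/64.227 = 0.049
3: (52 − 43.371)²/43.371 = 74.459641/43.371 = 1.717
4: (18 − 22.041)²/22.041 = 16.329681/22.041 = 0.741
≥5: (8 − 12.798)²/12.798 = 23.020804/12.798 = 1.799
Sum = 14.75
df = 4. Since 14.75 > 11.143, we reject H₀.

14.75; reject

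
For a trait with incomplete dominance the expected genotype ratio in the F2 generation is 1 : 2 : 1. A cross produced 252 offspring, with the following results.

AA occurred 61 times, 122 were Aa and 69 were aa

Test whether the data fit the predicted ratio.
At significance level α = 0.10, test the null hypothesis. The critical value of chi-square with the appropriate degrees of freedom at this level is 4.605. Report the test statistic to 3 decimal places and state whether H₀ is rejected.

0.762; do not reject

Ratio total = 4. Expected counts: 252×1/4 = 63, 252×2/4 = 126, 252×1/4 = 63.
χ² = (61−63)²/63 + (122−126)²/126 + (69−63)²/63
   = 0.0635 + 0.1270 + 0.5714
Sum = 0.762
df = 2. Since 0.762 < 4.605, we do not reject H₀.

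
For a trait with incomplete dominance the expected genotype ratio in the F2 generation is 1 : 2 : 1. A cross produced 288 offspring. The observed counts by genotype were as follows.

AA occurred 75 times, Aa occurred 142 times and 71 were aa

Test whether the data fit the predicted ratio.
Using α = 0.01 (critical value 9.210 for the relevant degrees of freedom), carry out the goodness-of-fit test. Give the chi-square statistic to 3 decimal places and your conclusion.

Ratio total = 4. Expected counts: 288×1/4 = 72, 288×2/4 = 144, 288×1/4 = 72.
AA: (75 − 72)²/72 = 9/72 = 0.1250
Aa: (142 − 144)²/144 = 4/144 = 0.0278
aa: (71 − 72)²/72 = 1/72 = 0.0139
Sum = 0.167
df = 2. Since 0.167 < 9.210, we do not reject H₀.

0.167; do not reject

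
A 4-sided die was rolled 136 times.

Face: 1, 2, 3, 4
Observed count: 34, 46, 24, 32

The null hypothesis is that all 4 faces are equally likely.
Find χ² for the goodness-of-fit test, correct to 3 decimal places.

Expected count for each of the 4 categories: 136/4 = 34.
cat         O        E   (O−E)²/E
1          34       34     0.0000
2          46       34     4.2353
3          24       34     2.9412
4          32       34     0.1176
Sum = 7.294

7.294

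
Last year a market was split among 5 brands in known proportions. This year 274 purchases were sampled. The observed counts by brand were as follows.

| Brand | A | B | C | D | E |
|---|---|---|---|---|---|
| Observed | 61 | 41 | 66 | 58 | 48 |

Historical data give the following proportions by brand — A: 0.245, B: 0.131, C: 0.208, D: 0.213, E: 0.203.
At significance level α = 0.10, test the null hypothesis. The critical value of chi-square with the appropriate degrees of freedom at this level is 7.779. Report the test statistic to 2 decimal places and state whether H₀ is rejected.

Expected counts E_i = n·p_i: 274×0.245 = 67.13, 274×0.131 = 35.894, 274×0.208 = 56.992, 274×0.213 = 58.362, 274×0.203 = 55.622.
cat         O        E   (O−E)²/E
A          61    67.13      0.560
B          41   35.894      0.726
C          66   56.992      1.424
D          58   58.362      0.002
E          48   55.622      1.044
Sum = 3.76
df = 4. Since 3.76 < 7.779, we do not reject H₀.

3.76; do not reject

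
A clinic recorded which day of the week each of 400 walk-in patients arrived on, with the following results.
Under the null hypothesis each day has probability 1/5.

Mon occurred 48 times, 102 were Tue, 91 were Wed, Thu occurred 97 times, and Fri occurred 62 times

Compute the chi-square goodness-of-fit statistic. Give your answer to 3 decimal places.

Under H₀ each category has probability 1/5, so each expected count is 400/5 = 80.
Mon: (48 − 80)²/80 = 1024/80 = 12.8000
Tue: (102 − 80)²/80 = 484/80 = 6.0500
Wed: (91 − 80)²/80 = 121/80 = 1.5125
Thu: (97 − 80)²/80 = 289/80 = 3.6125
Fri: (62 − 80)²/80 = 324/80 = 4.0500
Sum = 28.025

28.025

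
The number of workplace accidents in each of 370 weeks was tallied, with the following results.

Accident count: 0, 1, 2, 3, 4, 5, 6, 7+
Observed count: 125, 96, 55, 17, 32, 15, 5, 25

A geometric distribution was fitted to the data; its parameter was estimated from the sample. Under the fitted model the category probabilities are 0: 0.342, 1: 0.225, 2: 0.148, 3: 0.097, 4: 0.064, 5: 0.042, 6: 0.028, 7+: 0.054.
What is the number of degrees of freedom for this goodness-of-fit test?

There are k = 8 categories and 1 parameter estimated from the data, so df = 8 − 1 − 1 = 6.

6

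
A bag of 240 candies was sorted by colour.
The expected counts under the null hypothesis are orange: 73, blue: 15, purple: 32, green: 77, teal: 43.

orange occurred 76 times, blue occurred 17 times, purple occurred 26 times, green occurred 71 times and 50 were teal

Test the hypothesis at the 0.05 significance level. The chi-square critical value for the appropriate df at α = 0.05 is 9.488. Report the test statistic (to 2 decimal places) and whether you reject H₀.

χ² = (76−73)²/73 + (17−15)²/15 + (26−32)²/32 + (71−77)²/77 + (50−43)²/43
   = 0.123 + 0.267 + 1.125 + 0.468 + 1.140
Sum = 3.12
df = 4. Since 3.12 < 9.488, we do not reject H₀.

3.12; do not reject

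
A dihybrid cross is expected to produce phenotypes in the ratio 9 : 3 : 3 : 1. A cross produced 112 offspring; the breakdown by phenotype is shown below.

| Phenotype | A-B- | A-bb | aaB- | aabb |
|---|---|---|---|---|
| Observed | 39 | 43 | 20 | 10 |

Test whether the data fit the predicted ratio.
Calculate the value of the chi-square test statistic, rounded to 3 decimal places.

Ratio total = 16. Expected counts: 112×9/16 = 63, 112×3/16 = 21, 112×3/16 = 21, 112×1/16 = 7.
A-B-: (39 − 63)²/63 = 576/63 = 9.1429
A-bb: (43 − 21)²/21 = 484/21 = 23.0476
aaB-: (20 − 21)²/21 = 1/21 = 0.0476
aabb: (10 − 7)²/7 = 9/7 = 1.2857
Sum = 33.524

33.524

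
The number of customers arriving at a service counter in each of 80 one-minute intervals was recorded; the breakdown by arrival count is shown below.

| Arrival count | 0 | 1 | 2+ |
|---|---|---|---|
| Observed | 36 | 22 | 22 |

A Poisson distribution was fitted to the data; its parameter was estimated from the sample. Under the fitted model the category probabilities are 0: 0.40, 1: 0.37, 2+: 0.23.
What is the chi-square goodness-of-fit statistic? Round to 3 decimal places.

3.156

Expected counts E_i = n·p_i: 80×0.40 = 32, 80×0.37 = 29.6, 80×0.23 = 18.4.
χ² = (36−32)²/32 + (22−29.6)²/29.6 + (22−18.4)²/18.4
   = 0.5000 + 1.9514 + 0.7043
Sum = 3.156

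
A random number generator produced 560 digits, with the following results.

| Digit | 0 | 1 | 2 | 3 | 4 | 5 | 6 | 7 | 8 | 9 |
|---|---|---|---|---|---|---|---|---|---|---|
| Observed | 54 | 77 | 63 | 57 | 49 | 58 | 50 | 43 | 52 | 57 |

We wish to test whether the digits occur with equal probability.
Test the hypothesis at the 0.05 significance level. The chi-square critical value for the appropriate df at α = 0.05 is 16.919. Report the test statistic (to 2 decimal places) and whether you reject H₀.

13.75; do not reject

Under H₀ each category has probability 1/10, so each expected count is 560/10 = 56.
χ² = (54−56)²/56 + (77−56)²/56 + (63−56)²/56 + (57−56)²/56 + (49−56)²/56 + (58−56)²/56 + (50−56)²/56 + (43−56)²/56 + (52−56)²/56 + (57−56)²/56
   = 0.071 + 7.875 + 0.875 + 0.018 + 0.875 + 0.071 + 0.643 + 3.018 + 0.286 + 0.018
Sum = 13.75
df = 9. Since 13.75 < 16.919, we do not reject H₀.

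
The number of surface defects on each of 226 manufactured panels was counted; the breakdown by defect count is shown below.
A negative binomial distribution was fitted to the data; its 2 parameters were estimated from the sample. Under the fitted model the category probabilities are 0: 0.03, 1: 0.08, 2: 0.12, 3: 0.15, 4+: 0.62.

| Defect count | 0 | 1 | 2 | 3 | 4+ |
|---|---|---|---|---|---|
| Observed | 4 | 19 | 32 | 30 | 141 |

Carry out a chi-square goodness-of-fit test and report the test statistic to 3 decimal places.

Expected counts E_i = n·p_i: 226×0.03 = 6.78, 226×0.08 = 18.08, 226×0.12 = 27.12, 226×0.15 = 33.9, 226×0.62 = 140.12.
0: (4 − 6.78)²/6.78 = 7.7284/6.78 = 1.1399
1: (19 − 18.08)²/18.08 = 0.8464/18.08 = 0.0468
2: (32 − 27.12)²/27.12 = 23.8144/27.12 = 0.8781
3: (30 − 33.9)²/33.9 = 15.21/33.9 = 0.4487
4+: (141 − 140.12)²/140.12 = 0.7744/140.12 = 0.0055
Sum = 2.519

2.519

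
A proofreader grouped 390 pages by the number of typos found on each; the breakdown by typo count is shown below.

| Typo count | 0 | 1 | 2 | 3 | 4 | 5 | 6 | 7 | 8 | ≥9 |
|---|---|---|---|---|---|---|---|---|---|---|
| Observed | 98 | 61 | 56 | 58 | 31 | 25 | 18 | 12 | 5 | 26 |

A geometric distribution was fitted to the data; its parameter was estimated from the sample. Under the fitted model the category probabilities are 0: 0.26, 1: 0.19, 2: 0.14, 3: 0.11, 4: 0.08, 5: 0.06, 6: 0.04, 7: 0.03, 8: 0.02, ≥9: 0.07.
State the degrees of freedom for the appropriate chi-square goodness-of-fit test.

There are k = 10 categories and 1 parameter estimated from the data, so df = 10 − 1 − 1 = 8.

8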